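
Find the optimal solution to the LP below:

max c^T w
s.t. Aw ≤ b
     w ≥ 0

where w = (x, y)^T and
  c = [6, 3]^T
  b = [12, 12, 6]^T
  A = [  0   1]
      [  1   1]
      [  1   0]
Each vertex is the intersection of two constraint boundaries that also satisfies all remaining constraints:
  x = 0 and y = 0 → (0, 0)
  x = 6 and y = 0 → (6, 0)
  x + y = 12 and x = 6 → (6, 6)
  y = 12 and x + y = 12 → (0, 12)

Evaluating z = 6x + 3y at each vertex:
  (0, 0): z = 0
  (6, 0): z = 36
  (6, 6): z = 54
  (0, 12): z = 36

The maximum is at (6, 6) with z = 54.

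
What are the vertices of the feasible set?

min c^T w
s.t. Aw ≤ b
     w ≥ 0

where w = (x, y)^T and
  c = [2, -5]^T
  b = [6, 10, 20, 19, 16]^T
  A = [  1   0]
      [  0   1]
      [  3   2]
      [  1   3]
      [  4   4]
Each vertex is the intersection of two constraint boundaries that also satisfies all remaining constraints:
  x = 0 and y = 0 → (0, 0)
  4x + 4y = 16 and y = 0 → (4, 0)
  4x + 4y = 16 and x = 0 → (0, 4)

Vertices: (0, 0), (4, 0), (0, 4)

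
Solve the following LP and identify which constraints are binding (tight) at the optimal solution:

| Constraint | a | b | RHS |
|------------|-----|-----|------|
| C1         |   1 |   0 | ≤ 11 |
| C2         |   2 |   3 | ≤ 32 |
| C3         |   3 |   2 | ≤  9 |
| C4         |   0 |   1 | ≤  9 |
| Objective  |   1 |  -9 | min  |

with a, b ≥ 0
Optimal: a = 0, b = 4.5
Slack at optimum:
  C1: slack = 11
  C2: slack = 18.5
  C3: slack = 0 (binding)
  C4: slack = 4.5
  a ≥ 0: a = 0 (binding)
  b ≥ 0: b = 4.5
Binding constraints: C3, a ≥ 0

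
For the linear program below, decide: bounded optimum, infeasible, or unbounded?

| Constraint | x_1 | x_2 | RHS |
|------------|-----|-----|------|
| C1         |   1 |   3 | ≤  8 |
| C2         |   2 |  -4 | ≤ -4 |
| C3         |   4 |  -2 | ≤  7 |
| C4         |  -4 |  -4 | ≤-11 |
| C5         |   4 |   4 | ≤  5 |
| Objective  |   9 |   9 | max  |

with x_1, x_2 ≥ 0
C5 requires 4x_1 + 4x_2 ≤ 5, while C4 (-4x_1 - 4x_2 ≤ -11) is equivalent to 4x_1 + 4x_2 ≥ 11. Together they would need 11 ≤ 4x_1 + 4x_2 ≤ 5, which is impossible since 11 > 5. No point satisfies all constraints.

The feasible region is empty; the LP is infeasible.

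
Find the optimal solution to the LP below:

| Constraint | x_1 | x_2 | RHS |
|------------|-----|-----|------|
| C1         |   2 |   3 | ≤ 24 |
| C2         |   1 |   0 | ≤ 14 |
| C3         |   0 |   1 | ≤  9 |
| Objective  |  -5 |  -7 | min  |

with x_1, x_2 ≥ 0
Each vertex is the intersection of two constraint boundaries that also satisfies all remaining constraints:
  x_1 = 0 and x_2 = 0 → (0, 0)
  2x_1 + 3x_2 = 24 and x_2 = 0 → (12, 0)
  2x_1 + 3x_2 = 24 and x_1 = 0 → (0, 8)

Evaluating z = -5x_1 - 7x_2 at each vertex:
  (0, 0): z = 0
  (12, 0): z = -60
  (0, 8): z = -56

The minimum is at (12, 0) with z = -60.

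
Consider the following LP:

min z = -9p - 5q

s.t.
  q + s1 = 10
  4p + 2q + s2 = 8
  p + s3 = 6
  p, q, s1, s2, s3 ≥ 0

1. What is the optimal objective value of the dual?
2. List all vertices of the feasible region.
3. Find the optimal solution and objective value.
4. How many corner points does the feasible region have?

1. -20 (by strong duality, equal to the primal optimum)
2. (0, 0), (2, 0), (0, 4)
3. p = 0, q = 4, z = -20
4. 3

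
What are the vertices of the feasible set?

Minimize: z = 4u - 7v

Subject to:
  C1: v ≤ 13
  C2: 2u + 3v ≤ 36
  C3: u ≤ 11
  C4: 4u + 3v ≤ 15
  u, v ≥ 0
Each vertex is the intersection of two constraint boundaries that also satisfies all remaining constraints:
  u = 0 and v = 0 → (0, 0)
  4u + 3v = 15 and v = 0 → (3.75, 0)
  4u + 3v = 15 and u = 0 → (0, 5)

Vertices: (0, 0), (3.75, 0), (0, 5)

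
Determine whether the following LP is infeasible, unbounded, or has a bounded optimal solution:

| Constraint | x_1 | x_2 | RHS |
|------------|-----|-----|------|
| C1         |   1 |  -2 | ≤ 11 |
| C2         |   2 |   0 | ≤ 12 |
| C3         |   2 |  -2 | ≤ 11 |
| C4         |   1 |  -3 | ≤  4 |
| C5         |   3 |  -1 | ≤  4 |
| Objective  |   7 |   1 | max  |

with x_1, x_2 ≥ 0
Feasible point: (0, 0) satisfies every constraint, so the LP is feasible.
Direction d = (0, 1): for each constraint row a, a·d ≤ 0 —
  (1)(0) + (-2)(1) = -2 ≤ 0
  (2)(0) + (0)(1) = 0 ≤ 0
  (2)(0) + (-2)(1) = -2 ≤ 0
  (1)(0) + (-3)(1) = -3 ≤ 0
  (3)(0) + (-1)(1) = -1 ≤ 0
and d ≥ 0, so (0, 0) + t·d stays feasible for every t ≥ 0. Along this ray z = 7x_1 + x_2 changes by 1 per unit t, so z → +∞.

Unbounded — the objective can increase without bound over the feasible region.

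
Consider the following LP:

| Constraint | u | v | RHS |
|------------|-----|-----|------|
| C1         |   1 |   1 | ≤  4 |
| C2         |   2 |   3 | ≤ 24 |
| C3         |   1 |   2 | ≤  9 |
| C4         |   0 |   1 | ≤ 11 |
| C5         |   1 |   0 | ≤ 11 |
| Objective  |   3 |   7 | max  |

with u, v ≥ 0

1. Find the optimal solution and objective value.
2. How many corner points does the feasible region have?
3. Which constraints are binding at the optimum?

1. u = 0, v = 4, z = 28
2. 3
3. C1, u ≥ 0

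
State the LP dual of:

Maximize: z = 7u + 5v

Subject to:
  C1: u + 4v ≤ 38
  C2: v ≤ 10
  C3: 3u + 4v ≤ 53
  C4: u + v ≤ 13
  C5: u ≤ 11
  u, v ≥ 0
Minimize: z = 38y1 + 10y2 + 53y3 + 13y4 + 11y5

Subject to:
  C1: -y1 - 3y3 - y4 - y5 ≤ -7
  C2: -4y1 - y2 - 4y3 - y4 ≤ -5
  y1, y2, y3, y4, y5 ≥ 0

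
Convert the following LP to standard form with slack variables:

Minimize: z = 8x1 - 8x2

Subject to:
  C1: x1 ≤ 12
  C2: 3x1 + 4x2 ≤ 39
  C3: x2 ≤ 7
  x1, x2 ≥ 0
min z = 8x1 - 8x2

s.t.
  x1 + s1 = 12
  3x1 + 4x2 + s2 = 39
  x2 + s3 = 7
  x1, x2, s1, s2, s3 ≥ 0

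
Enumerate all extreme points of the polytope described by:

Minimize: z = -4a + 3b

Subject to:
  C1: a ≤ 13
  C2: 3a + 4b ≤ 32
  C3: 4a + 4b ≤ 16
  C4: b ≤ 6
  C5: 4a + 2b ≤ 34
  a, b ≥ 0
Each vertex is the intersection of two constraint boundaries that also satisfies all remaining constraints:
  a = 0 and b = 0 → (0, 0)
  4a + 4b = 16 and b = 0 → (4, 0)
  4a + 4b = 16 and a = 0 → (0, 4)

Vertices: (0, 0), (4, 0), (0, 4)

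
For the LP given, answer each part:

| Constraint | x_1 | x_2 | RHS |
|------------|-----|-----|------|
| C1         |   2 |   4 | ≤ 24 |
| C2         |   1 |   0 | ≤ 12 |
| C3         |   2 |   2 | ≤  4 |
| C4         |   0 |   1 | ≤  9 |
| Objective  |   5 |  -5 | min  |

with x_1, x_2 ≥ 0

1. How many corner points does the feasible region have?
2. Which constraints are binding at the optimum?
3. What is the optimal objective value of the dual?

1. 3
2. C3, x_1 ≥ 0
3. -10 (by strong duality, equal to the primal optimum)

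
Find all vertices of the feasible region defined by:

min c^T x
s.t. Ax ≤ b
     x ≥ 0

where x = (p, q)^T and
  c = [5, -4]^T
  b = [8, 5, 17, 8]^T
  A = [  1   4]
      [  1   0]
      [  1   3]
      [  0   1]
Each vertex is the intersection of two constraint boundaries that also satisfies all remaining constraints:
  p = 0 and q = 0 → (0, 0)
  p = 5 and q = 0 → (5, 0)
  p + 4q = 8 and p = 5 → (5, 0.75)
  p + 4q = 8 and p = 0 → (0, 2)

Vertices: (0, 0), (5, 0), (5, 0.75), (0, 2)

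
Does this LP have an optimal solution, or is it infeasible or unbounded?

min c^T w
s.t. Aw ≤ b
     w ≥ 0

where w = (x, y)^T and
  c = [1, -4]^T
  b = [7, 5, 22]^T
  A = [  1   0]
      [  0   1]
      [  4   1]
The point (0, 5) satisfies every constraint, so the LP is feasible; the constraints give x ≤ 7 and y ≤ 5, which with x, y ≥ 0 keep the feasible region inside a bounded box. A feasible, bounded LP attains a finite optimum at a vertex.

The LP has an optimal solution: (0, 5) with z = -20.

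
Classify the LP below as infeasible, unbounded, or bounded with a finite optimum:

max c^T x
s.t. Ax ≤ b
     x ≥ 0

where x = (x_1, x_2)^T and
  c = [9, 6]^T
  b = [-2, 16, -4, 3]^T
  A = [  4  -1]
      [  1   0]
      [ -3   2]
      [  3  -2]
One constraint requires 3x_1 - 2x_2 ≤ 3, while the constraint -3x_1 + 2x_2 ≤ -4 is equivalent to 3x_1 - 2x_2 ≥ 4. Together they would need 4 ≤ 3x_1 - 2x_2 ≤ 3, which is impossible since 4 > 3. No point satisfies all constraints.

The feasible region is empty; the LP is infeasible.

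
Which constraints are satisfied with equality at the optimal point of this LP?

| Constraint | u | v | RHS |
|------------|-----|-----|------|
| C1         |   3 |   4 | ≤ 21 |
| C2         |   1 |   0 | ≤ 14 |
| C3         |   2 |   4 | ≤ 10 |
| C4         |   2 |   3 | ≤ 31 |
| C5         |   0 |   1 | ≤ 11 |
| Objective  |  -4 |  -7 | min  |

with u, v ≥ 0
Optimal: u = 5, v = 0
Slack at optimum:
  C1: slack = 6
  C2: slack = 9
  C3: slack = 0 (binding)
  C4: slack = 21
  C5: slack = 11
  u ≥ 0: u = 5
  v ≥ 0: v = 0 (binding)
Binding constraints: C3, v ≥ 0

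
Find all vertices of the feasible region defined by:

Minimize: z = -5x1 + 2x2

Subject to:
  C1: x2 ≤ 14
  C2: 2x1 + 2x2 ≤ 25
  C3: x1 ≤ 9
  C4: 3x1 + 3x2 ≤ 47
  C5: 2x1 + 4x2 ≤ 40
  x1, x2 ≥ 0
Each vertex is the intersection of two constraint boundaries that also satisfies all remaining constraints:
  x1 = 0 and x2 = 0 → (0, 0)
  x1 = 9 and x2 = 0 → (9, 0)
  2x1 + 2x2 = 25 and x1 = 9 → (9, 3.5)
  2x1 + 2x2 = 25 and 2x1 + 4x2 = 40 → (5, 7.5)
  2x1 + 4x2 = 40 and x1 = 0 → (0, 10)

Vertices: (0, 0), (9, 0), (9, 3.5), (5, 7.5), (0, 10)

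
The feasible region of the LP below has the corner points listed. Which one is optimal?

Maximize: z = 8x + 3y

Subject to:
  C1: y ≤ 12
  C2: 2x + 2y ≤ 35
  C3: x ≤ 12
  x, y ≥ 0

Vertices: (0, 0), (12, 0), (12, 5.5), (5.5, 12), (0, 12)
Evaluating z = 8x + 3y at each vertex:
  (0, 0): z = 0
  (12, 0): z = 96
  (12, 5.5): z = 112.5
  (5.5, 12): z = 80
  (0, 12): z = 36

The largest value is z = 112.5, attained at (12, 5.5).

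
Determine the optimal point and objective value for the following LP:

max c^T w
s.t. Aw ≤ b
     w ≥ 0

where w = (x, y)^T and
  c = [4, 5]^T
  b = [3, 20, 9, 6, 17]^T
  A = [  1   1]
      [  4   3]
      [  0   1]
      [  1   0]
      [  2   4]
Each vertex is the intersection of two constraint boundaries that also satisfies all remaining constraints:
  x = 0 and y = 0 → (0, 0)
  x + y = 3 and y = 0 → (3, 0)
  x + y = 3 and x = 0 → (0, 3)

Evaluating z = 4x + 5y at each vertex:
  (0, 0): z = 0
  (3, 0): z = 12
  (0, 3): z = 15

The maximum is at (0, 3) with z = 15.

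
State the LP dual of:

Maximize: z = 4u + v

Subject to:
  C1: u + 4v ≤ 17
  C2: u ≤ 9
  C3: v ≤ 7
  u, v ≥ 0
Minimize: z = 17y1 + 9y2 + 7y3

Subject to:
  C1: -y1 - y2 ≤ -4
  C2: -4y1 - y3 ≤ -1
  y1, y2, y3 ≥ 0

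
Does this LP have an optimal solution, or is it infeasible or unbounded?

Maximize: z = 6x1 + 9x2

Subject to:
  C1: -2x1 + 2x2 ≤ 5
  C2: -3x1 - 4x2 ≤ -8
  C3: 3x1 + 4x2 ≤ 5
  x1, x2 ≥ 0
C3 requires 3x1 + 4x2 ≤ 5, while C2 (-3x1 - 4x2 ≤ -8) is equivalent to 3x1 + 4x2 ≥ 8. Together they would need 8 ≤ 3x1 + 4x2 ≤ 5, which is impossible since 8 > 5. No point satisfies all constraints.

Infeasible — the constraint set is empty.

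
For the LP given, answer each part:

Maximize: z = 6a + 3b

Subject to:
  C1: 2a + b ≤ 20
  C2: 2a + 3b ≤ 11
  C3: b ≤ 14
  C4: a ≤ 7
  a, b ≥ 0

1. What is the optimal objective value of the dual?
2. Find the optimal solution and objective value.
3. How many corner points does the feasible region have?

1. 33 (by strong duality, equal to the primal optimum)
2. a = 5.5, b = 0, z = 33
3. 3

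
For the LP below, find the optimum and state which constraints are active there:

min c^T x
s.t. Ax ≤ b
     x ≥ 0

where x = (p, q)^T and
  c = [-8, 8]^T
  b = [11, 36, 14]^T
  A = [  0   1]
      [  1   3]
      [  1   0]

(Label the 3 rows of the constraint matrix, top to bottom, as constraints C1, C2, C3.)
Optimal: p = 14, q = 0
Slack at optimum:
  C1: slack = 11
  C2: slack = 22
  C3: slack = 0 (binding)
  p ≥ 0: p = 14
  q ≥ 0: q = 0 (binding)
Binding constraints: C3, q ≥ 0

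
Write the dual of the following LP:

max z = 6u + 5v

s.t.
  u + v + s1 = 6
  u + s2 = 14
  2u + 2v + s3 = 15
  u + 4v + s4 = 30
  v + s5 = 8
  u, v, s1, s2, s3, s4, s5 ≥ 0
Minimize: z = 6y1 + 14y2 + 15y3 + 30y4 + 8y5

Subject to:
  C1: -y1 - y2 - 2y3 - y4 ≤ -6
  C2: -y1 - 2y3 - 4y4 - y5 ≤ -5
  y1, y2, y3, y4, y5 ≥ 0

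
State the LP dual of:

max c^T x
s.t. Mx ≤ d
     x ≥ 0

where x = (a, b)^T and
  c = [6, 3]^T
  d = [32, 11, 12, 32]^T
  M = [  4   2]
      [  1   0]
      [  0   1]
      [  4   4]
Minimize: z = 32y1 + 11y2 + 12y3 + 32y4

Subject to:
  C1: -4y1 - y2 - 4y4 ≤ -6
  C2: -2y1 - y3 - 4y4 ≤ -3
  y1, y2, y3, y4 ≥ 0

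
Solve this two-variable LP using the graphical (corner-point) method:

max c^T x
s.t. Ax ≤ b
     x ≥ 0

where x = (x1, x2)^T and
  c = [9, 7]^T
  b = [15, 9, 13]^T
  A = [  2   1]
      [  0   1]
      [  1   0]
x1 = 3, x2 = 9, z = 90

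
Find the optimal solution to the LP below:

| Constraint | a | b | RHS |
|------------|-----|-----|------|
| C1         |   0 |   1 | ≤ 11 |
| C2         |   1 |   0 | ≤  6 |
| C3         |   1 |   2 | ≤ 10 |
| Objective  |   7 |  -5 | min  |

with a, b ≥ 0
a = 0, b = 5, z = -25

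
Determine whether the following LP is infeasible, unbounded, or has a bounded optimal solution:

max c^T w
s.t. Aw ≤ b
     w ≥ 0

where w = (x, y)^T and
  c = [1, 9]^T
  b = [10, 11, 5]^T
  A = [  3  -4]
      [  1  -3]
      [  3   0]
Feasible point: (0, 0) satisfies every constraint, so the LP is feasible.
Direction d = (0, 1): for each constraint row a, a·d ≤ 0 —
  (3)(0) + (-4)(1) = -4 ≤ 0
  (1)(0) + (-3)(1) = -3 ≤ 0
  (3)(0) + (0)(1) = 0 ≤ 0
and d ≥ 0, so (0, 0) + t·d stays feasible for every t ≥ 0. Along this ray z = x + 9y changes by 9 per unit t, so z → +∞.

The LP is unbounded; z can be made arbitrarily large.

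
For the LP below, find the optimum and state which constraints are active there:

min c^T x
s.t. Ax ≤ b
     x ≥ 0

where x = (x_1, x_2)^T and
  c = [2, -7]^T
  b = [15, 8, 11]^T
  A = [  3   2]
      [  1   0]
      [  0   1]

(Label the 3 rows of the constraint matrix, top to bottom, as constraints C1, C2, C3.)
Optimal: x_1 = 0, x_2 = 7.5
Binding: C1, x_1 ≥ 0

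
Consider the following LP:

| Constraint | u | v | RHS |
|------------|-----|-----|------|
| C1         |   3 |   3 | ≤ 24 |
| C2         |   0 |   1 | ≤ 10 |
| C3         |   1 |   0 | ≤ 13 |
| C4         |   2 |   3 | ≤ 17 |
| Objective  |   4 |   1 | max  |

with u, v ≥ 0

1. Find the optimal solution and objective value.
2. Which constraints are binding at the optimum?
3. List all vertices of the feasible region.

1. u = 8, v = 0, z = 32
2. C1, v ≥ 0
3. (0, 0), (8, 0), (7, 1), (0, 5.667)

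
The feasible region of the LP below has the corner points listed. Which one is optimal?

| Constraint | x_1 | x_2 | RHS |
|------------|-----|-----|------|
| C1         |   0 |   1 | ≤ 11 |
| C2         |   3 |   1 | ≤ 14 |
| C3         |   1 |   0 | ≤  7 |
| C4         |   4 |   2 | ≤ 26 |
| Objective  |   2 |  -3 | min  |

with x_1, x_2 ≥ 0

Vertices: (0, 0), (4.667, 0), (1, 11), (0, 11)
Evaluating z = 2x_1 - 3x_2 at each vertex:
  (0, 0): z = 0
  (4.667, 0): z = 9.333
  (1, 11): z = -31
  (0, 11): z = -33

The smallest value is z = -33, attained at (0, 11).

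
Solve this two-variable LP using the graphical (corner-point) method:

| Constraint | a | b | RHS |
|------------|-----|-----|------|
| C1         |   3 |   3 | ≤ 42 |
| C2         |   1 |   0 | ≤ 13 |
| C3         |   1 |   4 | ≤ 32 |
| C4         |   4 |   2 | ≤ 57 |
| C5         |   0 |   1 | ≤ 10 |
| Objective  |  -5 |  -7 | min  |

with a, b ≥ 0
a = 8, b = 6, z = -82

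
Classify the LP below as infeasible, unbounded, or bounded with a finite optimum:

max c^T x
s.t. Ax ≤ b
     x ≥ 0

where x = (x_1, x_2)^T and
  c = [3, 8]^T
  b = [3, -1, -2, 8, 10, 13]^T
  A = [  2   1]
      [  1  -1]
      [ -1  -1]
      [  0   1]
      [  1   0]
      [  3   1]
The point (0, 3) satisfies every constraint, so the LP is feasible; the constraints give x_1 ≤ 10 and x_2 ≤ 8, which with x_1, x_2 ≥ 0 keep the feasible region inside a bounded box. A feasible, bounded LP attains a finite optimum at a vertex.

The LP has an optimal solution: (0, 3) with z = 24.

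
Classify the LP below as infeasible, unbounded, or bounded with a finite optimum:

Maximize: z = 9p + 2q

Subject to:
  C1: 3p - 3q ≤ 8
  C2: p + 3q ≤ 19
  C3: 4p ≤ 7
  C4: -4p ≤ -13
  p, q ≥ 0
C3 requires 4p ≤ 7, while C4 (-4p ≤ -13) is equivalent to 4p ≥ 13. Together they would need 13 ≤ 4p ≤ 7, which is impossible since 13 > 7. No point satisfies all constraints.

Infeasible: no point satisfies all constraints simultaneously.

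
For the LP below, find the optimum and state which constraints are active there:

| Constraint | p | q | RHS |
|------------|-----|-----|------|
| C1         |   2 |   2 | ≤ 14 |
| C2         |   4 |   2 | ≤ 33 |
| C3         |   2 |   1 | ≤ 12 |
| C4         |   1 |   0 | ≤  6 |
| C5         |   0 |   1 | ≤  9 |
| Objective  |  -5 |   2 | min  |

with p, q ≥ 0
Optimal: p = 6, q = 0
Binding: C3, C4, q ≥ 0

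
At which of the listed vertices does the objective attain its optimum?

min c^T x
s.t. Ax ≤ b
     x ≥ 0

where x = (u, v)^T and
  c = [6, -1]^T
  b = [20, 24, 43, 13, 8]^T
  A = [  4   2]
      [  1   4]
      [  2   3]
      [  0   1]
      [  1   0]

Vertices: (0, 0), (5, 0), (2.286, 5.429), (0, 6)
Evaluating z = 6u - v at each vertex:
  (0, 0): z = 0
  (5, 0): z = 30
  (2.286, 5.429): z = 8.286
  (0, 6): z = -6

The smallest value is z = -6, attained at (0, 6).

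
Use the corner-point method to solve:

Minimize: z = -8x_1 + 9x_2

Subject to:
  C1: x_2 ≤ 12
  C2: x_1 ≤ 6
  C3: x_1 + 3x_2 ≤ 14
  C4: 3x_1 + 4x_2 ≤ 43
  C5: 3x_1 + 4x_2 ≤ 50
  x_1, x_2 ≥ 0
Each vertex is the intersection of two constraint boundaries that also satisfies all remaining constraints:
  x_1 = 0 and x_2 = 0 → (0, 0)
  x_1 = 6 and x_2 = 0 → (6, 0)
  x_1 = 6 and x_1 + 3x_2 = 14 → (6, 2.667)
  x_1 + 3x_2 = 14 and x_1 = 0 → (0, 4.667)

Evaluating z = -8x_1 + 9x_2 at each vertex:
  (0, 0): z = 0
  (6, 0): z = -48
  (6, 2.667): z = -24
  (0, 4.667): z = 42

The minimum is at (6, 0) with z = -48.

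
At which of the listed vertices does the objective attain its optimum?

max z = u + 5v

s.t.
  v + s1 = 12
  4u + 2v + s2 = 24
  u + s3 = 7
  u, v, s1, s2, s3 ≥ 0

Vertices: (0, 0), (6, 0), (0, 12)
(0, 12) with z = 60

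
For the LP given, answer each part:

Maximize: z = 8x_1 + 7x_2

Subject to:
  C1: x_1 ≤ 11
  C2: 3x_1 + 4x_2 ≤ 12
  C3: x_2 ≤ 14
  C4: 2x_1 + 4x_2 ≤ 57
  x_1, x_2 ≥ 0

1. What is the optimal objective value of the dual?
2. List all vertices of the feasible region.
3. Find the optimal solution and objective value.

1. 32 (by strong duality, equal to the primal optimum)
2. (0, 0), (4, 0), (0, 3)
3. x_1 = 4, x_2 = 0, z = 32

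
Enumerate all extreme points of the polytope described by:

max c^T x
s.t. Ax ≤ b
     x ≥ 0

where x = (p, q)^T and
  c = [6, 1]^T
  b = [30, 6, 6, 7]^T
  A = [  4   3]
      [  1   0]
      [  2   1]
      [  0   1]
Each vertex is the intersection of two constraint boundaries that also satisfies all remaining constraints:
  p = 0 and q = 0 → (0, 0)
  2p + q = 6 and q = 0 → (3, 0)
  2p + q = 6 and p = 0 → (0, 6)

Vertices: (0, 0), (3, 0), (0, 6)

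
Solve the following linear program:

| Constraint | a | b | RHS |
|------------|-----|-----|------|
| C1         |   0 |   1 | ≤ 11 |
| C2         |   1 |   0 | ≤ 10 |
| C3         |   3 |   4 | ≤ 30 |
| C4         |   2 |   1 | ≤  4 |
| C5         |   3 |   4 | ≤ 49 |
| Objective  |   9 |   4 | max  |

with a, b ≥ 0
a = 2, b = 0, z = 18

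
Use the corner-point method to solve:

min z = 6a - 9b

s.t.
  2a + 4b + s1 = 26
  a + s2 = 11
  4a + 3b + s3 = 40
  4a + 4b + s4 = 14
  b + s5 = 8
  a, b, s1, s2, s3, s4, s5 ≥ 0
Each vertex is the intersection of two constraint boundaries that also satisfies all remaining constraints:
  a = 0 and b = 0 → (0, 0)
  4a + 4b = 14 and b = 0 → (3.5, 0)
  4a + 4b = 14 and a = 0 → (0, 3.5)

Evaluating z = 6a - 9b at each vertex:
  (0, 0): z = 0
  (3.5, 0): z = 21
  (0, 3.5): z = -31.5

The minimum is at (0, 3.5) with z = -31.5.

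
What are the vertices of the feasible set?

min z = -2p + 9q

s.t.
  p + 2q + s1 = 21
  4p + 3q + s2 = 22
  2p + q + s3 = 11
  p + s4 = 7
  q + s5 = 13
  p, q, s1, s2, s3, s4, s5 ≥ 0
Each vertex is the intersection of two constraint boundaries that also satisfies all remaining constraints:
  p = 0 and q = 0 → (0, 0)
  4p + 3q = 22 and 2p + q = 11 → (5.5, 0)
  4p + 3q = 22 and p = 0 → (0, 7.333)

Vertices: (0, 0), (5.5, 0), (0, 7.333)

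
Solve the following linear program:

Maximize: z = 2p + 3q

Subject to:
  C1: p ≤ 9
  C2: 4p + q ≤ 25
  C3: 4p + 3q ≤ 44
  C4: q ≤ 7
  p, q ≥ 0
p = 4.5, q = 7, z = 30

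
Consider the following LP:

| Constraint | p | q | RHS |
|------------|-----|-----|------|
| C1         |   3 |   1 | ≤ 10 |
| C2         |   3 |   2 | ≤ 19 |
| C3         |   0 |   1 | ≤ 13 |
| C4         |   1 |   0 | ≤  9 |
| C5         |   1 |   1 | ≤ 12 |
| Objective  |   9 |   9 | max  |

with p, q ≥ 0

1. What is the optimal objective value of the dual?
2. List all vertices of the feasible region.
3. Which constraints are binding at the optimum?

1. 85.5 (by strong duality, equal to the primal optimum)
2. (0, 0), (3.333, 0), (0.3333, 9), (0, 9.5)
3. C2, p ≥ 0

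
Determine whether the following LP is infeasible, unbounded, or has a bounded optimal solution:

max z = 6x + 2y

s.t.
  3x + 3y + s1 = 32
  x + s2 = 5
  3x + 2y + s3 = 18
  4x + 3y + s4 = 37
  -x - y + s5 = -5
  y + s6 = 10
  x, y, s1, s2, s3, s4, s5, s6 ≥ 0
The point (5, 1.5) satisfies every constraint, so the LP is feasible; the constraints give x ≤ 5 and y ≤ 10, which with x, y ≥ 0 keep the feasible region inside a bounded box. A feasible, bounded LP attains a finite optimum at a vertex.

Evaluating z = 6x + 2y at each vertex:
  (5, 0): z = 30
  (5, 1.5): z = 33
  (0, 9): z = 18
  (0, 5): z = 10

Feasible with finite optimum z* = 33 at (5, 1.5).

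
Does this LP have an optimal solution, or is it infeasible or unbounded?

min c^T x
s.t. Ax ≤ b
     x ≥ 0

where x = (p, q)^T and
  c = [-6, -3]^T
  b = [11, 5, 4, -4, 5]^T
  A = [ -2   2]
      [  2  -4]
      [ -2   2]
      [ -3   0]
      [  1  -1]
Feasible point: (2, 0) satisfies every constraint, so the LP is feasible.
Direction d = (1, 1): for each constraint row a, a·d ≤ 0 —
  (-2)(1) + (2)(1) = 0 ≤ 0
  (2)(1) + (-4)(1) = -2 ≤ 0
  (-2)(1) + (2)(1) = 0 ≤ 0
  (-3)(1) + (0)(1) = -3 ≤ 0
  (1)(1) + (-1)(1) = 0 ≤ 0
and d ≥ 0, so (2, 0) + t·d stays feasible for every t ≥ 0. Along this ray z = -6p - 3q changes by -9 per unit t, so z → −∞.

Unbounded: there is a feasible ray along which z → −∞.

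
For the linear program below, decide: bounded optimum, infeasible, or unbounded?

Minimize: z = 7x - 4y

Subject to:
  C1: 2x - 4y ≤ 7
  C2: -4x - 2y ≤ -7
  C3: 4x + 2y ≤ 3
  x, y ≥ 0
C3 requires 4x + 2y ≤ 3, while C2 (-4x - 2y ≤ -7) is equivalent to 4x + 2y ≥ 7. Together they would need 7 ≤ 4x + 2y ≤ 3, which is impossible since 7 > 3. No point satisfies all constraints.

Infeasible — the constraint set is empty.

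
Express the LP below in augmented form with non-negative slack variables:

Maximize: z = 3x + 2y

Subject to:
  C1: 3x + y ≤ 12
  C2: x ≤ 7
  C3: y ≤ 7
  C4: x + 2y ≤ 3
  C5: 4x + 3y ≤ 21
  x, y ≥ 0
max z = 3x + 2y

s.t.
  3x + y + s1 = 12
  x + s2 = 7
  y + s3 = 7
  x + 2y + s4 = 3
  4x + 3y + s5 = 21
  x, y, s1, s2, s3, s4, s5 ≥ 0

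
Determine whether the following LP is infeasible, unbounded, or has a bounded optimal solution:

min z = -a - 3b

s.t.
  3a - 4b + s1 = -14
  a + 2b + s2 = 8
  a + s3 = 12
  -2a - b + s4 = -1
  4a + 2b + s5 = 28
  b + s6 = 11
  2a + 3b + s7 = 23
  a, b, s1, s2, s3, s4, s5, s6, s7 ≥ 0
The point (0, 4) satisfies every constraint, so the LP is feasible; the constraints give a ≤ 12 and b ≤ 11, which with a, b ≥ 0 keep the feasible region inside a bounded box. A feasible, bounded LP attains a finite optimum at a vertex.

Evaluating z = -a - 3b at each vertex:
  (0, 3.5): z = -10.5
  (0.4, 3.8): z = -11.8
  (0, 4): z = -12

Feasible with finite optimum z* = -12 at (0, 4).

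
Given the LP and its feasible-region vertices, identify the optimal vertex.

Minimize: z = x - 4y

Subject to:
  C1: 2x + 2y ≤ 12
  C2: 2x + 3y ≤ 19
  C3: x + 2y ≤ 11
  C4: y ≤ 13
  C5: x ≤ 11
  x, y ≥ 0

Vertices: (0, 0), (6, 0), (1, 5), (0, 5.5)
Evaluating z = x - 4y at each vertex:
  (0, 0): z = 0
  (6, 0): z = 6
  (1, 5): z = -19
  (0, 5.5): z = -22

The smallest value is z = -22, attained at (0, 5.5).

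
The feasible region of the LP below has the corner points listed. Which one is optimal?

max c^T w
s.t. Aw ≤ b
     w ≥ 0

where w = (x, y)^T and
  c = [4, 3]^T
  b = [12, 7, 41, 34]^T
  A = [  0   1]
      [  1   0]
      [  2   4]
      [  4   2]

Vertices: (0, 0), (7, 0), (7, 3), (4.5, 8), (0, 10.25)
Evaluating z = 4x + 3y at each vertex:
  (0, 0): z = 0
  (7, 0): z = 28
  (7, 3): z = 37
  (4.5, 8): z = 42
  (0, 10.25): z = 30.75

The largest value is z = 42, attained at (4.5, 8).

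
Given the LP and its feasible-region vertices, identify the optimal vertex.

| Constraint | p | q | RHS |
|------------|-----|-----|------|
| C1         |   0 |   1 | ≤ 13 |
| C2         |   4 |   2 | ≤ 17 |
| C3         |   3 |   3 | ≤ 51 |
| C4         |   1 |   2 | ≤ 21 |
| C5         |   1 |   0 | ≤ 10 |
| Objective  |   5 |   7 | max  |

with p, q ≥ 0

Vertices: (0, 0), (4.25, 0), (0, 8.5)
Evaluating z = 5p + 7q at each vertex:
  (0, 0): z = 0
  (4.25, 0): z = 21.25
  (0, 8.5): z = 59.5

The largest value is z = 59.5, attained at (0, 8.5).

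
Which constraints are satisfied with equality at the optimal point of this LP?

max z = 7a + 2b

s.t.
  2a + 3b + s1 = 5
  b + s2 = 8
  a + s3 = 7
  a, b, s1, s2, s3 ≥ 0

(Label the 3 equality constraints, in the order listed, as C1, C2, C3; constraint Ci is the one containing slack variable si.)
Optimal: a = 2.5, b = 0
Binding: C1, b ≥ 0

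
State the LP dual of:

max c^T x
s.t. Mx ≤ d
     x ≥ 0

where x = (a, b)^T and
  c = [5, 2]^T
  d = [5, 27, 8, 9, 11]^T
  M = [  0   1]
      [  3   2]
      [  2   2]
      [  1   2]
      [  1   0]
Minimize: z = 5y1 + 27y2 + 8y3 + 9y4 + 11y5

Subject to:
  C1: -3y2 - 2y3 - y4 - y5 ≤ -5
  C2: -y1 - 2y2 - 2y3 - 2y4 ≤ -2
  y1, y2, y3, y4, y5 ≥ 0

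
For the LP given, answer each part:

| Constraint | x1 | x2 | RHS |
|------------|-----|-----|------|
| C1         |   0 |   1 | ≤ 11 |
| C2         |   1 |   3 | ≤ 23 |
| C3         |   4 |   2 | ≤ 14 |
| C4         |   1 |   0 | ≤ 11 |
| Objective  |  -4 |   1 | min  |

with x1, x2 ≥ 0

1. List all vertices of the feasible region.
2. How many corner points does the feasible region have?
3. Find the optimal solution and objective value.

1. (0, 0), (3.5, 0), (0, 7)
2. 3
3. x1 = 3.5, x2 = 0, z = -14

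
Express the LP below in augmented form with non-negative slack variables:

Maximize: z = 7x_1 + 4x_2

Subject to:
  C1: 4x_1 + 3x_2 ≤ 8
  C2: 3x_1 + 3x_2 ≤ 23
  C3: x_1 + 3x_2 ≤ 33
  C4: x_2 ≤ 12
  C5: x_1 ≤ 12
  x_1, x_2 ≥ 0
max z = 7x_1 + 4x_2

s.t.
  4x_1 + 3x_2 + s1 = 8
  3x_1 + 3x_2 + s2 = 23
  x_1 + 3x_2 + s3 = 33
  x_2 + s4 = 12
  x_1 + s5 = 12
  x_1, x_2, s1, s2, s3, s4, s5 ≥ 0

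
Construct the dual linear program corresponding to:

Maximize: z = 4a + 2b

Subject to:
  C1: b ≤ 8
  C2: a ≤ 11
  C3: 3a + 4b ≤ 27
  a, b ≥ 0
Minimize: z = 8y1 + 11y2 + 27y3

Subject to:
  C1: -y2 - 3y3 ≤ -4
  C2: -y1 - 4y3 ≤ -2
  y1, y2, y3 ≥ 0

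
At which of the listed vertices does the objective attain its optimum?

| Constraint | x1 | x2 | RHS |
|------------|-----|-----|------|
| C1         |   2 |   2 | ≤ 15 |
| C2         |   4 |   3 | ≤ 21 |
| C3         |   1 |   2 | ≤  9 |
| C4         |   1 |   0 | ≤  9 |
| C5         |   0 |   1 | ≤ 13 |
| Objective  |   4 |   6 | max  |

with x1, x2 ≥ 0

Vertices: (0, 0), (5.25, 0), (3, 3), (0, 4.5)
(3, 3) with z = 30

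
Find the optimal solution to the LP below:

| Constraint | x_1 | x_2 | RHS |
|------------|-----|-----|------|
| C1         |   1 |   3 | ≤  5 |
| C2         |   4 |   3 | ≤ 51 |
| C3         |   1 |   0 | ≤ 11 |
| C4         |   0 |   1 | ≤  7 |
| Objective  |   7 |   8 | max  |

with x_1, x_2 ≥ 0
x_1 = 5, x_2 = 0, z = 35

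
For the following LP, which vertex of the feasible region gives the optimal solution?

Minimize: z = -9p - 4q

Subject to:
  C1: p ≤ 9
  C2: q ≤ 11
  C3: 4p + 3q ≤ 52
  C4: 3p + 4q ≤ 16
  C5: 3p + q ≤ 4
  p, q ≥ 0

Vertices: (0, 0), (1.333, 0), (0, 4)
Evaluating z = -9p - 4q at each vertex:
  (0, 0): z = 0
  (1.333, 0): z = -12
  (0, 4): z = -16

The smallest value is z = -16, attained at (0, 4).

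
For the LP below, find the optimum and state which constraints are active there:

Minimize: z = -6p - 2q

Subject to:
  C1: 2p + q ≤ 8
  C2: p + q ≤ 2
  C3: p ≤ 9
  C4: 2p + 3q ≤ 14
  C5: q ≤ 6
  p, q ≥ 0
Optimal: p = 2, q = 0
Binding: C2, q ≥ 0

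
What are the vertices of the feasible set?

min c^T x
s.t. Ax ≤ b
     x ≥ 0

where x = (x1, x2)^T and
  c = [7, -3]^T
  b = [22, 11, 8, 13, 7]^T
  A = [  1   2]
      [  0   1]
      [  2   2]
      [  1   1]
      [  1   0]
Each vertex is the intersection of two constraint boundaries that also satisfies all remaining constraints:
  x1 = 0 and x2 = 0 → (0, 0)
  2x1 + 2x2 = 8 and x2 = 0 → (4, 0)
  2x1 + 2x2 = 8 and x1 = 0 → (0, 4)

Vertices: (0, 0), (4, 0), (0, 4)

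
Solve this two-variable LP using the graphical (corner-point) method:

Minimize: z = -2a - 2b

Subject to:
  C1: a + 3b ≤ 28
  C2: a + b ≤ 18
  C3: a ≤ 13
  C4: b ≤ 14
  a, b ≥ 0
Each vertex is the intersection of two constraint boundaries that also satisfies all remaining constraints:
  a = 0 and b = 0 → (0, 0)
  a = 13 and b = 0 → (13, 0)
  a + 3b = 28 and a + b = 18 → (13, 5)
  a + 3b = 28 and a = 0 → (0, 9.333)

Evaluating z = -2a - 2b at each vertex:
  (0, 0): z = 0
  (13, 0): z = -26
  (13, 5): z = -36
  (0, 9.333): z = -18.67

The minimum is at (13, 5) with z = -36.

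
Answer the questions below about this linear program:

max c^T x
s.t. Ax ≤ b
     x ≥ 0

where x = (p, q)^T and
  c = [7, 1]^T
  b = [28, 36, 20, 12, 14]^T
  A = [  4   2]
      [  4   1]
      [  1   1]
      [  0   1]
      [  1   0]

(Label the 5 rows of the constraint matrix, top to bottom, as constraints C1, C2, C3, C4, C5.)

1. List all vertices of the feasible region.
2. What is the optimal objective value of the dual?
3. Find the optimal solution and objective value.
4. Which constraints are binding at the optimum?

1. (0, 0), (7, 0), (1, 12), (0, 12)
2. 49 (by strong duality, equal to the primal optimum)
3. p = 7, q = 0, z = 49
4. C1, q ≥ 0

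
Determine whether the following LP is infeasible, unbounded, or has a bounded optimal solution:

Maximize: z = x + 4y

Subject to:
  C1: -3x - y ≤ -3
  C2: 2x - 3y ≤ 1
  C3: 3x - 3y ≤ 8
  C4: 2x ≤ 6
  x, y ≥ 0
Feasible point: (1, 1) satisfies every constraint, so the LP is feasible.
Direction d = (0, 1): for each constraint row a, a·d ≤ 0 —
  (-3)(0) + (-1)(1) = -1 ≤ 0
  (2)(0) + (-3)(1) = -3 ≤ 0
  (3)(0) + (-3)(1) = -3 ≤ 0
  (2)(0) + (0)(1) = 0 ≤ 0
and d ≥ 0, so (1, 1) + t·d stays feasible for every t ≥ 0. Along this ray z = x + 4y changes by 4 per unit t, so z → +∞.

Unbounded: there is a feasible ray along which z → +∞.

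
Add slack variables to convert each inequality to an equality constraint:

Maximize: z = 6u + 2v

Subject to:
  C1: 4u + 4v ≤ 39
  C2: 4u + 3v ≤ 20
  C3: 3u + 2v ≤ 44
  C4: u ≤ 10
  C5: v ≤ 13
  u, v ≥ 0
max z = 6u + 2v

s.t.
  4u + 4v + s1 = 39
  4u + 3v + s2 = 20
  3u + 2v + s3 = 44
  u + s4 = 10
  v + s5 = 13
  u, v, s1, s2, s3, s4, s5 ≥ 0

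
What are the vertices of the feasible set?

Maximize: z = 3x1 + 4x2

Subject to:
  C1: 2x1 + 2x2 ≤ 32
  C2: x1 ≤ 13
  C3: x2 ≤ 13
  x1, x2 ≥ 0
Each vertex is the intersection of two constraint boundaries that also satisfies all remaining constraints:
  x1 = 0 and x2 = 0 → (0, 0)
  x1 = 13 and x2 = 0 → (13, 0)
  2x1 + 2x2 = 32 and x1 = 13 → (13, 3)
  2x1 + 2x2 = 32 and x2 = 13 → (3, 13)
  x2 = 13 and x1 = 0 → (0, 13)

Vertices: (0, 0), (13, 0), (13, 3), (3, 13), (0, 13)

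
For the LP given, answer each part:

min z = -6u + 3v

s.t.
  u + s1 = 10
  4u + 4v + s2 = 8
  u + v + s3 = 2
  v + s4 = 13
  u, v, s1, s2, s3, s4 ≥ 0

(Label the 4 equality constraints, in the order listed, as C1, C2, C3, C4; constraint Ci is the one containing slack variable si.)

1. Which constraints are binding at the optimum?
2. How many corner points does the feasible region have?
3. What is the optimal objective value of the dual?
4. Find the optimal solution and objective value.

1. C2, C3, v ≥ 0
2. 3
3. -12 (by strong duality, equal to the primal optimum)
4. u = 2, v = 0, z = -12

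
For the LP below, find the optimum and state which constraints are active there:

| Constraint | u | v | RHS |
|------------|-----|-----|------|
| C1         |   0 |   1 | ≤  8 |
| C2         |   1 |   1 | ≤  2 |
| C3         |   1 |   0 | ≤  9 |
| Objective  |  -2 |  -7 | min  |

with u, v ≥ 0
Optimal: u = 0, v = 2
Slack at optimum:
  C1: slack = 6
  C2: slack = 0 (binding)
  C3: slack = 9
  u ≥ 0: u = 0 (binding)
  v ≥ 0: v = 2
Binding constraints: C2, u ≥ 0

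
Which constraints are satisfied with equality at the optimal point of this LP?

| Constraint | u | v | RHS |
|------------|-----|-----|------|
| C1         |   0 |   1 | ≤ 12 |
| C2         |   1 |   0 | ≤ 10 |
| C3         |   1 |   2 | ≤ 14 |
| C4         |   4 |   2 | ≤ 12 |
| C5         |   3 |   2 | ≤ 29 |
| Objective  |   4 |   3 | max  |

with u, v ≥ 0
Optimal: u = 0, v = 6
Slack at optimum:
  C1: slack = 6
  C2: slack = 10
  C3: slack = 2
  C4: slack = 0 (binding)
  C5: slack = 17
  u ≥ 0: u = 0 (binding)
  v ≥ 0: v = 6
Binding constraints: C4, u ≥ 0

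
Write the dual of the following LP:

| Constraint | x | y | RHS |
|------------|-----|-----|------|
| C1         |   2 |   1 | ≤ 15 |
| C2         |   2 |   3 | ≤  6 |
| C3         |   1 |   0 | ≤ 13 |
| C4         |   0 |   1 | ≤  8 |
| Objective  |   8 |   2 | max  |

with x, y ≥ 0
Minimize: z = 15y1 + 6y2 + 13y3 + 8y4

Subject to:
  C1: -2y1 - 2y2 - y3 ≤ -8
  C2: -y1 - 3y2 - y4 ≤ -2
  y1, y2, y3, y4 ≥ 0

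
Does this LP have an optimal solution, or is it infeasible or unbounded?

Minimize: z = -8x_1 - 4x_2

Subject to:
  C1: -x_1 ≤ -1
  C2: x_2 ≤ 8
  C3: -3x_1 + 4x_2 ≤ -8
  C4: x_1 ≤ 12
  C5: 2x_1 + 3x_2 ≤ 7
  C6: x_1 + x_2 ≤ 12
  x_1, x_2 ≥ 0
The point (3.5, 0) satisfies every constraint, so the LP is feasible; the constraints give x_1 ≤ 12 and x_2 ≤ 8, which with x_1, x_2 ≥ 0 keep the feasible region inside a bounded box. A feasible, bounded LP attains a finite optimum at a vertex.

Evaluating z = -8x_1 - 4x_2 at each vertex:
  (2.667, 0): z = -21.33
  (3.5, 0): z = -28
  (3.059, 0.2941): z = -25.65

Feasible with finite optimum z* = -28 at (3.5, 0).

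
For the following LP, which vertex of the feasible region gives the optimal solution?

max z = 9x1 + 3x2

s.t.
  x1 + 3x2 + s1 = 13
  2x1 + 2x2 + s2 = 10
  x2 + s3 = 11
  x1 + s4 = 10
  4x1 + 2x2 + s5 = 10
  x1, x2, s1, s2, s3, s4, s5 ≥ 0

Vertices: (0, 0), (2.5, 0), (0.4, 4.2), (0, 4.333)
(2.5, 0) with z = 22.5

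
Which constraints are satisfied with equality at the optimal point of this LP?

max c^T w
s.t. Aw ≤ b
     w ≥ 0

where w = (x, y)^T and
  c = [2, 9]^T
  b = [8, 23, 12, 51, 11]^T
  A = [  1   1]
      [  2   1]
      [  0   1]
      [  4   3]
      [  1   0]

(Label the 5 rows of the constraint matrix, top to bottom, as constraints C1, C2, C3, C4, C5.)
Optimal: x = 0, y = 8
Binding: C1, x ≥ 0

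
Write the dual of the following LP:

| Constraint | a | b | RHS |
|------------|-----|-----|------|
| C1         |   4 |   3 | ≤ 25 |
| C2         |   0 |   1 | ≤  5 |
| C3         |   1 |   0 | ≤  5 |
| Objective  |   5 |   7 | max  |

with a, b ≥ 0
Minimize: z = 25y1 + 5y2 + 5y3

Subject to:
  C1: -4y1 - y3 ≤ -5
  C2: -3y1 - y2 ≤ -7
  y1, y2, y3 ≥ 0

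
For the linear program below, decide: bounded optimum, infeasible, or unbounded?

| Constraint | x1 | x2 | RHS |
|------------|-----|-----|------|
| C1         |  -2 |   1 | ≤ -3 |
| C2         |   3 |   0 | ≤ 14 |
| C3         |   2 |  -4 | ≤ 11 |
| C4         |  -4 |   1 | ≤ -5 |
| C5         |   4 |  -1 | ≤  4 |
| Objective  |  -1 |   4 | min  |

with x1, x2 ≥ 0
C5 requires 4x1 - x2 ≤ 4, while C4 (-4x1 + x2 ≤ -5) is equivalent to 4x1 - x2 ≥ 5. Together they would need 5 ≤ 4x1 - x2 ≤ 4, which is impossible since 5 > 4. No point satisfies all constraints.

Infeasible: no point satisfies all constraints simultaneously.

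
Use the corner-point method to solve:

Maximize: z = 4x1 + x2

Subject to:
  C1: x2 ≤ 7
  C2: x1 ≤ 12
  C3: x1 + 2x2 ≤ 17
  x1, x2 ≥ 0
Each vertex is the intersection of two constraint boundaries that also satisfies all remaining constraints:
  x1 = 0 and x2 = 0 → (0, 0)
  x1 = 12 and x2 = 0 → (12, 0)
  x1 = 12 and x1 + 2x2 = 17 → (12, 2.5)
  x2 = 7 and x1 + 2x2 = 17 → (3, 7)
  x2 = 7 and x1 = 0 → (0, 7)

Evaluating z = 4x1 + x2 at each vertex:
  (0, 0): z = 0
  (12, 0): z = 48
  (12, 2.5): z = 50.5
  (3, 7): z = 19
  (0, 7): z = 7

The maximum is at (12, 2.5) with z = 50.5.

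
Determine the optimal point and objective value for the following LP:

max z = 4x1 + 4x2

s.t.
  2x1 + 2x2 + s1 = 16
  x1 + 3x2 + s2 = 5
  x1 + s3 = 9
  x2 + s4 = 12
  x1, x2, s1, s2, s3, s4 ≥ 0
x1 = 5, x2 = 0, z = 20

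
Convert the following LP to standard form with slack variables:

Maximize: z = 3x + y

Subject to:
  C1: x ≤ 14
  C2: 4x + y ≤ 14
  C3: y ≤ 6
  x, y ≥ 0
max z = 3x + y

s.t.
  x + s1 = 14
  4x + y + s2 = 14
  y + s3 = 6
  x, y, s1, s2, s3 ≥ 0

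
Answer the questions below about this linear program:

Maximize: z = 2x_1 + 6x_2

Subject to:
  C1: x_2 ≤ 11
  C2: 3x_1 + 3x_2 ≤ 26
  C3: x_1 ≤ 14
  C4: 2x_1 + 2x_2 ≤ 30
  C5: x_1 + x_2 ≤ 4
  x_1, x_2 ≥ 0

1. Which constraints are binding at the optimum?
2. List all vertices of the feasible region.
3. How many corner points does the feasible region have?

1. C5, x_1 ≥ 0
2. (0, 0), (4, 0), (0, 4)
3. 3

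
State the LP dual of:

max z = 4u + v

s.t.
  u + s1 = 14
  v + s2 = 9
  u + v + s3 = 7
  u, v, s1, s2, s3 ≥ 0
Minimize: z = 14y1 + 9y2 + 7y3

Subject to:
  C1: -y1 - y3 ≤ -4
  C2: -y2 - y3 ≤ -1
  y1, y2, y3 ≥ 0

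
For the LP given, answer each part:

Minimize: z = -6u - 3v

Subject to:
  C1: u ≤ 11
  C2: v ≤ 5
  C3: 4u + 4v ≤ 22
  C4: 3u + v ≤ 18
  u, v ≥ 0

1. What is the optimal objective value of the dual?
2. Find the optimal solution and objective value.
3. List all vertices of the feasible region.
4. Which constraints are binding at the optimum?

1. -33 (by strong duality, equal to the primal optimum)
2. u = 5.5, v = 0, z = -33
3. (0, 0), (5.5, 0), (0.5, 5), (0, 5)
4. C3, v ≥ 0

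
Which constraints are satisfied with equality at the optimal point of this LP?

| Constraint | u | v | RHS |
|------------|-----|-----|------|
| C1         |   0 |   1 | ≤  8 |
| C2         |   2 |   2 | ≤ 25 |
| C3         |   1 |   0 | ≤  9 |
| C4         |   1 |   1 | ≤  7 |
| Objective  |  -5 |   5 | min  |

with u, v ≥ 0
Optimal: u = 7, v = 0
Binding: C4, v ≥ 0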